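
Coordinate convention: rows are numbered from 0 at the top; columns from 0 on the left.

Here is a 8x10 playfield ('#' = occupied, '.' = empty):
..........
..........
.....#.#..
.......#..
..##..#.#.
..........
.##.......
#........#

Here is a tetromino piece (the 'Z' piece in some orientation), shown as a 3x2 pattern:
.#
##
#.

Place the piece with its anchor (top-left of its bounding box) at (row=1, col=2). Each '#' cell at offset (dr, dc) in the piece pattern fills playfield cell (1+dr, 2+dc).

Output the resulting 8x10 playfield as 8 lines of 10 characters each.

Answer: ..........
...#......
..##.#.#..
..#....#..
..##..#.#.
..........
.##.......
#........#

Derivation:
Fill (1+0,2+1) = (1,3)
Fill (1+1,2+0) = (2,2)
Fill (1+1,2+1) = (2,3)
Fill (1+2,2+0) = (3,2)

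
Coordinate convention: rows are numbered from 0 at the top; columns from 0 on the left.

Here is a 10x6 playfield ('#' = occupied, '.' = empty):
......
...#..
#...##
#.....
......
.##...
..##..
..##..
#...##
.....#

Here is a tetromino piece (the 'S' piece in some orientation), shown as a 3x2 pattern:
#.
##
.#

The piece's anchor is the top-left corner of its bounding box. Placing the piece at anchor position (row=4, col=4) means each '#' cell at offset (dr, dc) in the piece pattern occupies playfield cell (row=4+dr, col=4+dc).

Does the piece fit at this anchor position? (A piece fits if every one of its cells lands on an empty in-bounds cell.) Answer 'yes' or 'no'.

Answer: yes

Derivation:
Check each piece cell at anchor (4, 4):
  offset (0,0) -> (4,4): empty -> OK
  offset (1,0) -> (5,4): empty -> OK
  offset (1,1) -> (5,5): empty -> OK
  offset (2,1) -> (6,5): empty -> OK
All cells valid: yes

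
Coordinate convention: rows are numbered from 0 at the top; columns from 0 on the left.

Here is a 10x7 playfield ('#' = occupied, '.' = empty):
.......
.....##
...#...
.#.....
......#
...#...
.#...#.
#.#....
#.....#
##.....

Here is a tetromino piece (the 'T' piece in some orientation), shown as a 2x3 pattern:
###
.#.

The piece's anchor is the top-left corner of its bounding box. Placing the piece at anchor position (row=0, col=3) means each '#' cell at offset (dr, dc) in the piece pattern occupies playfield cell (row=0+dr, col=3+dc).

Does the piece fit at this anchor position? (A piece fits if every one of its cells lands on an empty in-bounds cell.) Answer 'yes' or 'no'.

Check each piece cell at anchor (0, 3):
  offset (0,0) -> (0,3): empty -> OK
  offset (0,1) -> (0,4): empty -> OK
  offset (0,2) -> (0,5): empty -> OK
  offset (1,1) -> (1,4): empty -> OK
All cells valid: yes

Answer: yes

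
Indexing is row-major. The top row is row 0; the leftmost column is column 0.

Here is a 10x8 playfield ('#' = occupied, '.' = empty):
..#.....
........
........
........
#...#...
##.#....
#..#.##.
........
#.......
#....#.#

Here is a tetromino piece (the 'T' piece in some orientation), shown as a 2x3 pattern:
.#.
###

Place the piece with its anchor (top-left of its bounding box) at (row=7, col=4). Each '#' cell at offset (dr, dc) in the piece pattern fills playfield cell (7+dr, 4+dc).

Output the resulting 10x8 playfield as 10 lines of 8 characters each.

Answer: ..#.....
........
........
........
#...#...
##.#....
#..#.##.
.....#..
#...###.
#....#.#

Derivation:
Fill (7+0,4+1) = (7,5)
Fill (7+1,4+0) = (8,4)
Fill (7+1,4+1) = (8,5)
Fill (7+1,4+2) = (8,6)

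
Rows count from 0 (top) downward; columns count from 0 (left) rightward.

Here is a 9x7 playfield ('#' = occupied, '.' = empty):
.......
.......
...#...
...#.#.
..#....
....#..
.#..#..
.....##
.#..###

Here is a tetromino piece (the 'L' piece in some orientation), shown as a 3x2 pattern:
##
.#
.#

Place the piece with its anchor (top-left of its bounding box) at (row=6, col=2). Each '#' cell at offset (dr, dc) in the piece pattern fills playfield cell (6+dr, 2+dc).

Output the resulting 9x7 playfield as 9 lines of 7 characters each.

Fill (6+0,2+0) = (6,2)
Fill (6+0,2+1) = (6,3)
Fill (6+1,2+1) = (7,3)
Fill (6+2,2+1) = (8,3)

Answer: .......
.......
...#...
...#.#.
..#....
....#..
.####..
...#.##
.#.####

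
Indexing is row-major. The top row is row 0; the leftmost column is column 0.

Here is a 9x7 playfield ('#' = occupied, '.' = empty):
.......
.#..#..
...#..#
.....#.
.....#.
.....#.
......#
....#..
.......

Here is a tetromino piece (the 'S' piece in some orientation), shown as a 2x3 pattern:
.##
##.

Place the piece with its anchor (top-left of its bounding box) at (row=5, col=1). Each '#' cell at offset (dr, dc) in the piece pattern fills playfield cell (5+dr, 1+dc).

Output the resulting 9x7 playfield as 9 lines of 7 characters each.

Answer: .......
.#..#..
...#..#
.....#.
.....#.
..##.#.
.##...#
....#..
.......

Derivation:
Fill (5+0,1+1) = (5,2)
Fill (5+0,1+2) = (5,3)
Fill (5+1,1+0) = (6,1)
Fill (5+1,1+1) = (6,2)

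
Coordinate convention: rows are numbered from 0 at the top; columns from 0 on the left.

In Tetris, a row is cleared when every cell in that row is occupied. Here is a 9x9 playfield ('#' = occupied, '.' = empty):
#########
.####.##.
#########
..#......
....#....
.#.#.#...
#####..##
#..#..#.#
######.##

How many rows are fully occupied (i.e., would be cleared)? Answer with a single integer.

Check each row:
  row 0: 0 empty cells -> FULL (clear)
  row 1: 3 empty cells -> not full
  row 2: 0 empty cells -> FULL (clear)
  row 3: 8 empty cells -> not full
  row 4: 8 empty cells -> not full
  row 5: 6 empty cells -> not full
  row 6: 2 empty cells -> not full
  row 7: 5 empty cells -> not full
  row 8: 1 empty cell -> not full
Total rows cleared: 2

Answer: 2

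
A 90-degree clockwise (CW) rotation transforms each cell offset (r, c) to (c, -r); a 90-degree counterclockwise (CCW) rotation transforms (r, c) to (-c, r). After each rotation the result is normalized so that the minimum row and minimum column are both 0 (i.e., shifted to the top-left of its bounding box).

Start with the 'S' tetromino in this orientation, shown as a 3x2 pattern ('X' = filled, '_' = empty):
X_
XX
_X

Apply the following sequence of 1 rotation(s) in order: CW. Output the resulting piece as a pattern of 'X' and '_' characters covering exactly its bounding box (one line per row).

Answer: _XX
XX_

Derivation:
Start:
X_
XX
_X
After rotation 1 (CW):
_XX
XX_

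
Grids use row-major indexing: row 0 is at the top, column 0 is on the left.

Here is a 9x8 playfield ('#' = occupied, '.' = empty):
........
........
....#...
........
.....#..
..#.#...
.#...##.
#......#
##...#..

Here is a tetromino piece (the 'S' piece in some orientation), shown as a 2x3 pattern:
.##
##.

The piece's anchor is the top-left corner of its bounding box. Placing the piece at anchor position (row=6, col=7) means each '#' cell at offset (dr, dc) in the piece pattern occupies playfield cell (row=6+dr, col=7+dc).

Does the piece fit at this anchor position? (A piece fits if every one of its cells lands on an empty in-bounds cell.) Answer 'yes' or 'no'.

Check each piece cell at anchor (6, 7):
  offset (0,1) -> (6,8): out of bounds -> FAIL
  offset (0,2) -> (6,9): out of bounds -> FAIL
  offset (1,0) -> (7,7): occupied ('#') -> FAIL
  offset (1,1) -> (7,8): out of bounds -> FAIL
All cells valid: no

Answer: no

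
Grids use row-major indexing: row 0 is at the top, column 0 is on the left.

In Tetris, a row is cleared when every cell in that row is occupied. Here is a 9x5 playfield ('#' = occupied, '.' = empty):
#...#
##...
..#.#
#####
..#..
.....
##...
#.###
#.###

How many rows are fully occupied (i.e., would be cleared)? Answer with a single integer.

Check each row:
  row 0: 3 empty cells -> not full
  row 1: 3 empty cells -> not full
  row 2: 3 empty cells -> not full
  row 3: 0 empty cells -> FULL (clear)
  row 4: 4 empty cells -> not full
  row 5: 5 empty cells -> not full
  row 6: 3 empty cells -> not full
  row 7: 1 empty cell -> not full
  row 8: 1 empty cell -> not full
Total rows cleared: 1

Answer: 1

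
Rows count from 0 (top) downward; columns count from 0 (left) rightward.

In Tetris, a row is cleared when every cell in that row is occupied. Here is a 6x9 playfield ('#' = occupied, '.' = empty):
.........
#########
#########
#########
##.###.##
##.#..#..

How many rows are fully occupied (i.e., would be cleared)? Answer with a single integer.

Check each row:
  row 0: 9 empty cells -> not full
  row 1: 0 empty cells -> FULL (clear)
  row 2: 0 empty cells -> FULL (clear)
  row 3: 0 empty cells -> FULL (clear)
  row 4: 2 empty cells -> not full
  row 5: 5 empty cells -> not full
Total rows cleared: 3

Answer: 3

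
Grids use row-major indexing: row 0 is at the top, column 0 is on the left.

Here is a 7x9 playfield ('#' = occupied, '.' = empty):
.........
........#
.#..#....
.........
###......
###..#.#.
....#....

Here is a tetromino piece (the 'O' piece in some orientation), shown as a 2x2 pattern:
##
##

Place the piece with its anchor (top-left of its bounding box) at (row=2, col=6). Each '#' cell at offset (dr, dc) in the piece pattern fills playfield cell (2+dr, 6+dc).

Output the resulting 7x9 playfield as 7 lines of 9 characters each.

Fill (2+0,6+0) = (2,6)
Fill (2+0,6+1) = (2,7)
Fill (2+1,6+0) = (3,6)
Fill (2+1,6+1) = (3,7)

Answer: .........
........#
.#..#.##.
......##.
###......
###..#.#.
....#....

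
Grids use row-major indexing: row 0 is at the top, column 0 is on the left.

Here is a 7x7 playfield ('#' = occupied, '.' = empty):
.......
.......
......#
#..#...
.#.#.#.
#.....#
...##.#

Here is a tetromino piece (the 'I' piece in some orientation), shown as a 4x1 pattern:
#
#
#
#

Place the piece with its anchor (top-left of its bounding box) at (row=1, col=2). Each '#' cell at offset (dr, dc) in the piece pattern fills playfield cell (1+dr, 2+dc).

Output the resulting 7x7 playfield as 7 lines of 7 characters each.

Answer: .......
..#....
..#...#
#.##...
.###.#.
#.....#
...##.#

Derivation:
Fill (1+0,2+0) = (1,2)
Fill (1+1,2+0) = (2,2)
Fill (1+2,2+0) = (3,2)
Fill (1+3,2+0) = (4,2)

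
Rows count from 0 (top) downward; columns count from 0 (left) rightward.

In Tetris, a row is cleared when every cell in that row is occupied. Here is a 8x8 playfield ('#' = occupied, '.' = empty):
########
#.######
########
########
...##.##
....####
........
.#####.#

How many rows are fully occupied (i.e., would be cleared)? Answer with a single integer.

Answer: 3

Derivation:
Check each row:
  row 0: 0 empty cells -> FULL (clear)
  row 1: 1 empty cell -> not full
  row 2: 0 empty cells -> FULL (clear)
  row 3: 0 empty cells -> FULL (clear)
  row 4: 4 empty cells -> not full
  row 5: 4 empty cells -> not full
  row 6: 8 empty cells -> not full
  row 7: 2 empty cells -> not full
Total rows cleared: 3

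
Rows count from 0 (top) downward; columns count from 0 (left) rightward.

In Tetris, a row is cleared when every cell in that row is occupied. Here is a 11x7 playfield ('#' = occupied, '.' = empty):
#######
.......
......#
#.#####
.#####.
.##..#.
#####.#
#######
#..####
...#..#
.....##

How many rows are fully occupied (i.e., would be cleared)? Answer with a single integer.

Check each row:
  row 0: 0 empty cells -> FULL (clear)
  row 1: 7 empty cells -> not full
  row 2: 6 empty cells -> not full
  row 3: 1 empty cell -> not full
  row 4: 2 empty cells -> not full
  row 5: 4 empty cells -> not full
  row 6: 1 empty cell -> not full
  row 7: 0 empty cells -> FULL (clear)
  row 8: 2 empty cells -> not full
  row 9: 5 empty cells -> not full
  row 10: 5 empty cells -> not full
Total rows cleared: 2

Answer: 2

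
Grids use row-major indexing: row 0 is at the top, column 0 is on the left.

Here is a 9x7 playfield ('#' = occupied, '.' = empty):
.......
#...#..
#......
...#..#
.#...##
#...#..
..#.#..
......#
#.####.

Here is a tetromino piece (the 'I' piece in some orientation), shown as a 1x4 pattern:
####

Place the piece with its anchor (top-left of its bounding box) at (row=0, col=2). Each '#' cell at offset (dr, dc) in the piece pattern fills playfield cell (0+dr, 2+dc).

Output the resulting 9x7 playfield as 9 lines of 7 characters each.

Answer: ..####.
#...#..
#......
...#..#
.#...##
#...#..
..#.#..
......#
#.####.

Derivation:
Fill (0+0,2+0) = (0,2)
Fill (0+0,2+1) = (0,3)
Fill (0+0,2+2) = (0,4)
Fill (0+0,2+3) = (0,5)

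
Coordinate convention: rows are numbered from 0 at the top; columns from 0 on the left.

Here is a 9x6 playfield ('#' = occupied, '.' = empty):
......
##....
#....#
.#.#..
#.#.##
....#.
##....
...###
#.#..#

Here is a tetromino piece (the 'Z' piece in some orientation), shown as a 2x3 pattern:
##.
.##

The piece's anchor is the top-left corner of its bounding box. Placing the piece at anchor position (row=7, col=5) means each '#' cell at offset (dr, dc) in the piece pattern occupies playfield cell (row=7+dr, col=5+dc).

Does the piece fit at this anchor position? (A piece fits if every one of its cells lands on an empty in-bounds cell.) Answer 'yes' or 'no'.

Answer: no

Derivation:
Check each piece cell at anchor (7, 5):
  offset (0,0) -> (7,5): occupied ('#') -> FAIL
  offset (0,1) -> (7,6): out of bounds -> FAIL
  offset (1,1) -> (8,6): out of bounds -> FAIL
  offset (1,2) -> (8,7): out of bounds -> FAIL
All cells valid: no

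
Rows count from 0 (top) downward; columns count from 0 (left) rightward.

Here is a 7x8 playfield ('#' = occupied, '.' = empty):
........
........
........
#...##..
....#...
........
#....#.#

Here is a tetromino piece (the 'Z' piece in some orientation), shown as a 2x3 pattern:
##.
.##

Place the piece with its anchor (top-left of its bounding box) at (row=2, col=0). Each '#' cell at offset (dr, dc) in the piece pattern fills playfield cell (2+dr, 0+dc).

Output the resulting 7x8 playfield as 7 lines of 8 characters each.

Fill (2+0,0+0) = (2,0)
Fill (2+0,0+1) = (2,1)
Fill (2+1,0+1) = (3,1)
Fill (2+1,0+2) = (3,2)

Answer: ........
........
##......
###.##..
....#...
........
#....#.#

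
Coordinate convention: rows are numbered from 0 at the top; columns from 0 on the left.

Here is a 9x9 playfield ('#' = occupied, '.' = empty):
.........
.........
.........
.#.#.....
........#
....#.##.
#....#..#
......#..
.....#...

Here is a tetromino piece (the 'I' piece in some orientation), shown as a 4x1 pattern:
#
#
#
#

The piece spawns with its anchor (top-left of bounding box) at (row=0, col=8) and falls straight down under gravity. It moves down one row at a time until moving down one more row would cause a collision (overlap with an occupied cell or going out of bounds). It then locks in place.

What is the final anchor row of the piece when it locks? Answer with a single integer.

Spawn at (row=0, col=8). Try each row:
  row 0: fits
  row 1: blocked -> lock at row 0

Answer: 0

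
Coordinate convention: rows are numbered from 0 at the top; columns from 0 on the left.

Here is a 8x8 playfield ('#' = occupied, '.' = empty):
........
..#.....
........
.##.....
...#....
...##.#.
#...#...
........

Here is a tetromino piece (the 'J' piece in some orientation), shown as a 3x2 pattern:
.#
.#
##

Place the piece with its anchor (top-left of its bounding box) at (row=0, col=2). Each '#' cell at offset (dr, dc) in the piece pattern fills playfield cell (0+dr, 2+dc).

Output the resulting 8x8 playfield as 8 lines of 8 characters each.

Fill (0+0,2+1) = (0,3)
Fill (0+1,2+1) = (1,3)
Fill (0+2,2+0) = (2,2)
Fill (0+2,2+1) = (2,3)

Answer: ...#....
..##....
..##....
.##.....
...#....
...##.#.
#...#...
........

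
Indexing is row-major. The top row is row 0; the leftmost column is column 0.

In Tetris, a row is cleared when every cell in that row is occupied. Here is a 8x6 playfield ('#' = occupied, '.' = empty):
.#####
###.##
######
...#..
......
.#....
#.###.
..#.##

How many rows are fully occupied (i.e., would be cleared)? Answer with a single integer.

Check each row:
  row 0: 1 empty cell -> not full
  row 1: 1 empty cell -> not full
  row 2: 0 empty cells -> FULL (clear)
  row 3: 5 empty cells -> not full
  row 4: 6 empty cells -> not full
  row 5: 5 empty cells -> not full
  row 6: 2 empty cells -> not full
  row 7: 3 empty cells -> not full
Total rows cleared: 1

Answer: 1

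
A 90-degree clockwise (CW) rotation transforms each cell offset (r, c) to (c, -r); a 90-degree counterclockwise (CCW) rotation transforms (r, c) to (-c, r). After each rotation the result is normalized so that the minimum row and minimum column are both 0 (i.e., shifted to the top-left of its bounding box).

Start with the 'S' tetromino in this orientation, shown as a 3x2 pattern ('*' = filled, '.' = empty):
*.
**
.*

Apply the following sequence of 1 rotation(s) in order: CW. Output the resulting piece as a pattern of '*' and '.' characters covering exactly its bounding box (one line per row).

Answer: .**
**.

Derivation:
Start:
*.
**
.*
After rotation 1 (CW):
.**
**.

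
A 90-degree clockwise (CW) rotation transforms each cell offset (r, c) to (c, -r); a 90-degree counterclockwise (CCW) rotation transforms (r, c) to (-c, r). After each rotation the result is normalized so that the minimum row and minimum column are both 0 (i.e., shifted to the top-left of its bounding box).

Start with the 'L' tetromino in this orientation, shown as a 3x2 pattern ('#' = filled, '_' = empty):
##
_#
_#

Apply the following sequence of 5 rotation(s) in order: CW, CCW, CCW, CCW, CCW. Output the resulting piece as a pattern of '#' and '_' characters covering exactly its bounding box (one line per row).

Start:
##
_#
_#
After rotation 1 (CW):
__#
###
After rotation 2 (CCW):
##
_#
_#
After rotation 3 (CCW):
###
#__
After rotation 4 (CCW):
#_
#_
##
After rotation 5 (CCW):
__#
###

Answer: __#
###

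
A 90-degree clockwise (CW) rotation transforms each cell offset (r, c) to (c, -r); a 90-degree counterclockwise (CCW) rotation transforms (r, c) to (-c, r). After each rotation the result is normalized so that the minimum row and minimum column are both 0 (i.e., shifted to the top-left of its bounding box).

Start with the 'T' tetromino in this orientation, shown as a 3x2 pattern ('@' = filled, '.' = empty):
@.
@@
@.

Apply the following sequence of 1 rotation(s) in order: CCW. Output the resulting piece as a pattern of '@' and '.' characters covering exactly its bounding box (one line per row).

Start:
@.
@@
@.
After rotation 1 (CCW):
.@.
@@@

Answer: .@.
@@@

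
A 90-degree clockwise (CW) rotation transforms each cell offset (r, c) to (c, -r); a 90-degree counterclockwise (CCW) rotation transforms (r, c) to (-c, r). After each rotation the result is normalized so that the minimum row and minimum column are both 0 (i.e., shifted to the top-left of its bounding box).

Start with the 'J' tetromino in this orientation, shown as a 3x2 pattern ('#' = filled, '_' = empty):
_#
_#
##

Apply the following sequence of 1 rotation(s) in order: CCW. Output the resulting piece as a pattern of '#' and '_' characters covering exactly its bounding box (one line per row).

Answer: ###
__#

Derivation:
Start:
_#
_#
##
After rotation 1 (CCW):
###
__#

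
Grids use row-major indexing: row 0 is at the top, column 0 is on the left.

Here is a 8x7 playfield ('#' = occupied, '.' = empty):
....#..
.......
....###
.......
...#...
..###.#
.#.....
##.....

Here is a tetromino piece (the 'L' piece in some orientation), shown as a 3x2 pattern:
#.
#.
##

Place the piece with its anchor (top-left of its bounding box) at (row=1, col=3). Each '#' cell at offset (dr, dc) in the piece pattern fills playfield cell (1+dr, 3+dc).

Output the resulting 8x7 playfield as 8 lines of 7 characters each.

Answer: ....#..
...#...
...####
...##..
...#...
..###.#
.#.....
##.....

Derivation:
Fill (1+0,3+0) = (1,3)
Fill (1+1,3+0) = (2,3)
Fill (1+2,3+0) = (3,3)
Fill (1+2,3+1) = (3,4)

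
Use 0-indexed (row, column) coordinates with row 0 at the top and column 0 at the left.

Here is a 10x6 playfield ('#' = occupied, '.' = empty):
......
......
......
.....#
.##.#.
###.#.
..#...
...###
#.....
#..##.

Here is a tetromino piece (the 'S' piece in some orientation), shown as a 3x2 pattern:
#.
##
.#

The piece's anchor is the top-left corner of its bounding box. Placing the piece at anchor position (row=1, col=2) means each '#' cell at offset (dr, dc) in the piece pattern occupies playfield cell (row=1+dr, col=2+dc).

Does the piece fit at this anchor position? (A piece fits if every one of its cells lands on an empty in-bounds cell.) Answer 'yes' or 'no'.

Answer: yes

Derivation:
Check each piece cell at anchor (1, 2):
  offset (0,0) -> (1,2): empty -> OK
  offset (1,0) -> (2,2): empty -> OK
  offset (1,1) -> (2,3): empty -> OK
  offset (2,1) -> (3,3): empty -> OK
All cells valid: yes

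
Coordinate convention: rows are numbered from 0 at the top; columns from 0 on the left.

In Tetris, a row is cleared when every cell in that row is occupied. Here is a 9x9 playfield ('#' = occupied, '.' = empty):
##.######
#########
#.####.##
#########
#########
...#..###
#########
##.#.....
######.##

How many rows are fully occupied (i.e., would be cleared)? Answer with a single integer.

Check each row:
  row 0: 1 empty cell -> not full
  row 1: 0 empty cells -> FULL (clear)
  row 2: 2 empty cells -> not full
  row 3: 0 empty cells -> FULL (clear)
  row 4: 0 empty cells -> FULL (clear)
  row 5: 5 empty cells -> not full
  row 6: 0 empty cells -> FULL (clear)
  row 7: 6 empty cells -> not full
  row 8: 1 empty cell -> not full
Total rows cleared: 4

Answer: 4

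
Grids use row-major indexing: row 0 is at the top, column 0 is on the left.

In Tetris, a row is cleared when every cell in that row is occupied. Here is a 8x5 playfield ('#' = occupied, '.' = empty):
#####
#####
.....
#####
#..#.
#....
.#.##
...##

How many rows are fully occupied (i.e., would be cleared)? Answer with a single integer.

Check each row:
  row 0: 0 empty cells -> FULL (clear)
  row 1: 0 empty cells -> FULL (clear)
  row 2: 5 empty cells -> not full
  row 3: 0 empty cells -> FULL (clear)
  row 4: 3 empty cells -> not full
  row 5: 4 empty cells -> not full
  row 6: 2 empty cells -> not full
  row 7: 3 empty cells -> not full
Total rows cleared: 3

Answer: 3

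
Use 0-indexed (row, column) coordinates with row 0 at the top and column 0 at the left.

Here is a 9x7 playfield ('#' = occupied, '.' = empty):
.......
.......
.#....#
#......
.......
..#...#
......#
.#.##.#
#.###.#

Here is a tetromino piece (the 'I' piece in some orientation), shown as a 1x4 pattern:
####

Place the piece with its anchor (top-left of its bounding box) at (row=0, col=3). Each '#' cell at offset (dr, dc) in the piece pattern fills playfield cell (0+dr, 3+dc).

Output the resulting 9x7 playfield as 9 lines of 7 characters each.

Answer: ...####
.......
.#....#
#......
.......
..#...#
......#
.#.##.#
#.###.#

Derivation:
Fill (0+0,3+0) = (0,3)
Fill (0+0,3+1) = (0,4)
Fill (0+0,3+2) = (0,5)
Fill (0+0,3+3) = (0,6)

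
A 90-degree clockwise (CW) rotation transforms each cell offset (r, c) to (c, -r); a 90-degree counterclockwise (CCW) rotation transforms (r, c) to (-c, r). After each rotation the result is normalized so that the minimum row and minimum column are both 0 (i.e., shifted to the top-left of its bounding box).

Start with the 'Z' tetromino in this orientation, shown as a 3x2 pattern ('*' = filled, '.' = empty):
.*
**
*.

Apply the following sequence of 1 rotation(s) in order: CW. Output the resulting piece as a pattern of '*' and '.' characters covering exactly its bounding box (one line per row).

Start:
.*
**
*.
After rotation 1 (CW):
**.
.**

Answer: **.
.**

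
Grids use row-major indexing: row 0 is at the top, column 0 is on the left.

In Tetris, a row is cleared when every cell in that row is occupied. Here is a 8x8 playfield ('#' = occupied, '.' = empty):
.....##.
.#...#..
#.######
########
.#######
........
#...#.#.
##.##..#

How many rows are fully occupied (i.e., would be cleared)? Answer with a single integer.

Answer: 1

Derivation:
Check each row:
  row 0: 6 empty cells -> not full
  row 1: 6 empty cells -> not full
  row 2: 1 empty cell -> not full
  row 3: 0 empty cells -> FULL (clear)
  row 4: 1 empty cell -> not full
  row 5: 8 empty cells -> not full
  row 6: 5 empty cells -> not full
  row 7: 3 empty cells -> not full
Total rows cleared: 1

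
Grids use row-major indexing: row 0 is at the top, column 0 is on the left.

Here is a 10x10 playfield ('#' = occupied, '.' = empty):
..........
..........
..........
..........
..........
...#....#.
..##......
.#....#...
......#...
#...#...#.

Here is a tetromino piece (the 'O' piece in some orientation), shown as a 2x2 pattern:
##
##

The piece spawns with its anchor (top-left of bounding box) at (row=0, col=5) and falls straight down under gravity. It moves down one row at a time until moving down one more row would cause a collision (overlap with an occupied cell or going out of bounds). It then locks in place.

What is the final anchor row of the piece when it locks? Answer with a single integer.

Answer: 5

Derivation:
Spawn at (row=0, col=5). Try each row:
  row 0: fits
  row 1: fits
  row 2: fits
  row 3: fits
  row 4: fits
  row 5: fits
  row 6: blocked -> lock at row 5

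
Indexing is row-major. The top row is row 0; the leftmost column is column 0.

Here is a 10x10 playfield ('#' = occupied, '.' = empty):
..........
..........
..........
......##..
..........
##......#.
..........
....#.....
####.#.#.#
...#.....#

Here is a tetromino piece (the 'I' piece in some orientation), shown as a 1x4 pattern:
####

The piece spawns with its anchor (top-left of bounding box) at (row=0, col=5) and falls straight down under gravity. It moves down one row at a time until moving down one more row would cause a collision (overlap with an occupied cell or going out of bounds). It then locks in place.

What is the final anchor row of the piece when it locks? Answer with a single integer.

Answer: 2

Derivation:
Spawn at (row=0, col=5). Try each row:
  row 0: fits
  row 1: fits
  row 2: fits
  row 3: blocked -> lock at row 2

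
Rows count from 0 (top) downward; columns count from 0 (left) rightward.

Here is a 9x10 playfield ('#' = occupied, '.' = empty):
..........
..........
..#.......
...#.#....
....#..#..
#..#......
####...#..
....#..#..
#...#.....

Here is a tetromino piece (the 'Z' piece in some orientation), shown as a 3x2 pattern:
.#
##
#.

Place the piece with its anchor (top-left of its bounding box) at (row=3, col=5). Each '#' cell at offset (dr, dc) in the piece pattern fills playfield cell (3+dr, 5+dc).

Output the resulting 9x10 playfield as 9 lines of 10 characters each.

Answer: ..........
..........
..#.......
...#.##...
....####..
#..#.#....
####...#..
....#..#..
#...#.....

Derivation:
Fill (3+0,5+1) = (3,6)
Fill (3+1,5+0) = (4,5)
Fill (3+1,5+1) = (4,6)
Fill (3+2,5+0) = (5,5)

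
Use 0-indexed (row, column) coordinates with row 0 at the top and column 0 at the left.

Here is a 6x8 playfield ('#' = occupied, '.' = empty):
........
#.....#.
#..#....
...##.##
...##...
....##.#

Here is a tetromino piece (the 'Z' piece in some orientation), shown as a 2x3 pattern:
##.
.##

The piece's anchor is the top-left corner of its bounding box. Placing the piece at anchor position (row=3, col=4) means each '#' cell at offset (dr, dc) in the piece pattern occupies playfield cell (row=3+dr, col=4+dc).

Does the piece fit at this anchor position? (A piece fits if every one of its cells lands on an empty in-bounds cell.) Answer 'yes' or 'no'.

Answer: no

Derivation:
Check each piece cell at anchor (3, 4):
  offset (0,0) -> (3,4): occupied ('#') -> FAIL
  offset (0,1) -> (3,5): empty -> OK
  offset (1,1) -> (4,5): empty -> OK
  offset (1,2) -> (4,6): empty -> OK
All cells valid: no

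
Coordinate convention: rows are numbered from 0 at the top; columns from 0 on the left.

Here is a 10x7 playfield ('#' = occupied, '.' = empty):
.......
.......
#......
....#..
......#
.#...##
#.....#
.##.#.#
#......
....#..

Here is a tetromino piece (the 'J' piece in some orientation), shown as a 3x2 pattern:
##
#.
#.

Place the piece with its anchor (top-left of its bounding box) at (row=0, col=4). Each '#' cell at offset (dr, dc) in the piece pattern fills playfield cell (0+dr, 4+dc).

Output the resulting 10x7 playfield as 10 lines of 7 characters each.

Fill (0+0,4+0) = (0,4)
Fill (0+0,4+1) = (0,5)
Fill (0+1,4+0) = (1,4)
Fill (0+2,4+0) = (2,4)

Answer: ....##.
....#..
#...#..
....#..
......#
.#...##
#.....#
.##.#.#
#......
....#..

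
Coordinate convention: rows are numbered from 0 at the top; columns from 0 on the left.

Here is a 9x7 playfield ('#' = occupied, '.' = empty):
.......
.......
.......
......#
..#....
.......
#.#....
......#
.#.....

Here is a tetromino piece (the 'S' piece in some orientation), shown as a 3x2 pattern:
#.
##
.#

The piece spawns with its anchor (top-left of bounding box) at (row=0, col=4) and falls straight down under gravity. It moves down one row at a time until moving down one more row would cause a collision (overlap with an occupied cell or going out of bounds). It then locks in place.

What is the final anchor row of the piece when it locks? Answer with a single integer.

Spawn at (row=0, col=4). Try each row:
  row 0: fits
  row 1: fits
  row 2: fits
  row 3: fits
  row 4: fits
  row 5: fits
  row 6: fits
  row 7: blocked -> lock at row 6

Answer: 6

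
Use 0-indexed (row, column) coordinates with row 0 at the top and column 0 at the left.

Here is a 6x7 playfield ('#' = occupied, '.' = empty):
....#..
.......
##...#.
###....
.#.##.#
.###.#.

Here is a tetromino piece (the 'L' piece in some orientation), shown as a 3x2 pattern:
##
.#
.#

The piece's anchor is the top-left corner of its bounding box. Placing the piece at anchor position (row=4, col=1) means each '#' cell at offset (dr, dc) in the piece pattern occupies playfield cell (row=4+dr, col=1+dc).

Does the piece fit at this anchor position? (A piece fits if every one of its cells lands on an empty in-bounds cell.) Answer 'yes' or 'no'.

Check each piece cell at anchor (4, 1):
  offset (0,0) -> (4,1): occupied ('#') -> FAIL
  offset (0,1) -> (4,2): empty -> OK
  offset (1,1) -> (5,2): occupied ('#') -> FAIL
  offset (2,1) -> (6,2): out of bounds -> FAIL
All cells valid: no

Answer: no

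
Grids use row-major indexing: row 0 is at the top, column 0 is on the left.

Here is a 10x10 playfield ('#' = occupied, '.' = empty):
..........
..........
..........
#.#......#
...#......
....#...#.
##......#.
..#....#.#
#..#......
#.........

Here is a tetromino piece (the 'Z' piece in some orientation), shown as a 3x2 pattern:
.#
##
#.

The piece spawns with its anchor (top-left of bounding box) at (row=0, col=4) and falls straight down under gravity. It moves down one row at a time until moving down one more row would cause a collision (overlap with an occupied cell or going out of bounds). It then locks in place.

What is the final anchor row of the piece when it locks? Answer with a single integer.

Answer: 2

Derivation:
Spawn at (row=0, col=4). Try each row:
  row 0: fits
  row 1: fits
  row 2: fits
  row 3: blocked -> lock at row 2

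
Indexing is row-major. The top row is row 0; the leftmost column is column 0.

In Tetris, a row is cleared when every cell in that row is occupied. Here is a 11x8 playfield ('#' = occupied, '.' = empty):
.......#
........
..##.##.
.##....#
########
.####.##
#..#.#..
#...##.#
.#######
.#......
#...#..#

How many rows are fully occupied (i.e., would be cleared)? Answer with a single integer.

Check each row:
  row 0: 7 empty cells -> not full
  row 1: 8 empty cells -> not full
  row 2: 4 empty cells -> not full
  row 3: 5 empty cells -> not full
  row 4: 0 empty cells -> FULL (clear)
  row 5: 2 empty cells -> not full
  row 6: 5 empty cells -> not full
  row 7: 4 empty cells -> not full
  row 8: 1 empty cell -> not full
  row 9: 7 empty cells -> not full
  row 10: 5 empty cells -> not full
Total rows cleared: 1

Answer: 1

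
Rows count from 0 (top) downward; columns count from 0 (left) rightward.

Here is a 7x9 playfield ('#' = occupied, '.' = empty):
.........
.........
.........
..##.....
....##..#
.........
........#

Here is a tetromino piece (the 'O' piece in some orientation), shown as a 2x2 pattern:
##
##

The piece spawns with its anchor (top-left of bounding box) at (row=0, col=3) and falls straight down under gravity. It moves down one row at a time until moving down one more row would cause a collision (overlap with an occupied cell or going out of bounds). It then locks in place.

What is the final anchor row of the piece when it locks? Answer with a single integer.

Answer: 1

Derivation:
Spawn at (row=0, col=3). Try each row:
  row 0: fits
  row 1: fits
  row 2: blocked -> lock at row 1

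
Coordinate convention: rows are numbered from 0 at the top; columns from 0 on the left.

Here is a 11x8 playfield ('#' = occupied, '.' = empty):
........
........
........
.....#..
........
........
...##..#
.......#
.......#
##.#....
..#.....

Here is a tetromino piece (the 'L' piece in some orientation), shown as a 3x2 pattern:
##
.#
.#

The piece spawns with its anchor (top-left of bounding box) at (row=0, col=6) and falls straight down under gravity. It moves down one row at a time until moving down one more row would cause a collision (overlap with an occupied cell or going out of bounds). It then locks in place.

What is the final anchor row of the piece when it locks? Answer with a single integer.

Spawn at (row=0, col=6). Try each row:
  row 0: fits
  row 1: fits
  row 2: fits
  row 3: fits
  row 4: blocked -> lock at row 3

Answer: 3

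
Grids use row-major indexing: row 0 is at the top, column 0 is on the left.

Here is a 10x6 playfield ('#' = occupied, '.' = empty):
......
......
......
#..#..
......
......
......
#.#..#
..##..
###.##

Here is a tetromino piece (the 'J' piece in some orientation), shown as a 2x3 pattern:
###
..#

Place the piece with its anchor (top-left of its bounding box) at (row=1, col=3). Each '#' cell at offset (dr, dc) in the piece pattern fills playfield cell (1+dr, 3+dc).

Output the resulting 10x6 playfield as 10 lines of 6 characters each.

Answer: ......
...###
.....#
#..#..
......
......
......
#.#..#
..##..
###.##

Derivation:
Fill (1+0,3+0) = (1,3)
Fill (1+0,3+1) = (1,4)
Fill (1+0,3+2) = (1,5)
Fill (1+1,3+2) = (2,5)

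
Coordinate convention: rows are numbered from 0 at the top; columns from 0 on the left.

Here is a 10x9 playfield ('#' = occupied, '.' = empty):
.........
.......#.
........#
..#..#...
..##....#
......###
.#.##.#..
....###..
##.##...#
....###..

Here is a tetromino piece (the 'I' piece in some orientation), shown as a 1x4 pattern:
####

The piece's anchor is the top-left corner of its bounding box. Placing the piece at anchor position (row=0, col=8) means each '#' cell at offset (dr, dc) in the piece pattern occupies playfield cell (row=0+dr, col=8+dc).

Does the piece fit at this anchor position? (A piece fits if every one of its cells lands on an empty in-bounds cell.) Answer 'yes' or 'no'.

Answer: no

Derivation:
Check each piece cell at anchor (0, 8):
  offset (0,0) -> (0,8): empty -> OK
  offset (0,1) -> (0,9): out of bounds -> FAIL
  offset (0,2) -> (0,10): out of bounds -> FAIL
  offset (0,3) -> (0,11): out of bounds -> FAIL
All cells valid: no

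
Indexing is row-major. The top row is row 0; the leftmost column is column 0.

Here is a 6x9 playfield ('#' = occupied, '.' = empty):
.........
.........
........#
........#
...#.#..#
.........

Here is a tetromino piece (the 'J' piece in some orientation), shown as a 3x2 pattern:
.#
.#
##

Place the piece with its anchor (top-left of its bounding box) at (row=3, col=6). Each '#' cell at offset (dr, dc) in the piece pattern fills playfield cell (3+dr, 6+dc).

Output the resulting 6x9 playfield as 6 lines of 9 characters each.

Fill (3+0,6+1) = (3,7)
Fill (3+1,6+1) = (4,7)
Fill (3+2,6+0) = (5,6)
Fill (3+2,6+1) = (5,7)

Answer: .........
.........
........#
.......##
...#.#.##
......##.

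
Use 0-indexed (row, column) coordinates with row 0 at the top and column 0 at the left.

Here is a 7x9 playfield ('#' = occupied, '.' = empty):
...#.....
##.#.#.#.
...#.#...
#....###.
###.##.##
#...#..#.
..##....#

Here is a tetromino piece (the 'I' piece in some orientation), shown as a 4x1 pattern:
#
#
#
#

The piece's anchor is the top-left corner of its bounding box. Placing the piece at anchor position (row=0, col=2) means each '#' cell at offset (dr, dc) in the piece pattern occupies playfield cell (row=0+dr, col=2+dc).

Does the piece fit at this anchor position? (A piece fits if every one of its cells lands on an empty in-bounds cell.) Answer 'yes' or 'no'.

Answer: yes

Derivation:
Check each piece cell at anchor (0, 2):
  offset (0,0) -> (0,2): empty -> OK
  offset (1,0) -> (1,2): empty -> OK
  offset (2,0) -> (2,2): empty -> OK
  offset (3,0) -> (3,2): empty -> OK
All cells valid: yes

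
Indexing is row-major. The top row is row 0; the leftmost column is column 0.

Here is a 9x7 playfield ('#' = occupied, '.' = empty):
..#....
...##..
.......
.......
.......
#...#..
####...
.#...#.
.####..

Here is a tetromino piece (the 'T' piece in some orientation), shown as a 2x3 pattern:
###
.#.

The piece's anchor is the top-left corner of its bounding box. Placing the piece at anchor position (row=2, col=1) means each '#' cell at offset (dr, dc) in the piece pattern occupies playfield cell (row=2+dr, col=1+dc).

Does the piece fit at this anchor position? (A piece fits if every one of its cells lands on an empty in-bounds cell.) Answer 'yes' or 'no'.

Answer: yes

Derivation:
Check each piece cell at anchor (2, 1):
  offset (0,0) -> (2,1): empty -> OK
  offset (0,1) -> (2,2): empty -> OK
  offset (0,2) -> (2,3): empty -> OK
  offset (1,1) -> (3,2): empty -> OK
All cells valid: yes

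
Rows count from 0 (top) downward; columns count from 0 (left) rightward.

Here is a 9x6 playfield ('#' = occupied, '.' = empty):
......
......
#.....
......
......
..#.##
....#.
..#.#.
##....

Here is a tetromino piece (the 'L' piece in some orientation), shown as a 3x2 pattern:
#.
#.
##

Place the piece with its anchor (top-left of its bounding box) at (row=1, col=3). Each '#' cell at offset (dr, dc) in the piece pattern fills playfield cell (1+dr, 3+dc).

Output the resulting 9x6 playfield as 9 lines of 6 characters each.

Answer: ......
...#..
#..#..
...##.
......
..#.##
....#.
..#.#.
##....

Derivation:
Fill (1+0,3+0) = (1,3)
Fill (1+1,3+0) = (2,3)
Fill (1+2,3+0) = (3,3)
Fill (1+2,3+1) = (3,4)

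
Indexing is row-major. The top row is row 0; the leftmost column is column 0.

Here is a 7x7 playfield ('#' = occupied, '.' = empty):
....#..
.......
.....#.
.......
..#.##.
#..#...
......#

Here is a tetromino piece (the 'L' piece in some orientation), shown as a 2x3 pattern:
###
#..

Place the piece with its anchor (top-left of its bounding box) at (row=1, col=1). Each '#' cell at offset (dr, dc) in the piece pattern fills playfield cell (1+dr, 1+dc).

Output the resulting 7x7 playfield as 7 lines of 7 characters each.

Fill (1+0,1+0) = (1,1)
Fill (1+0,1+1) = (1,2)
Fill (1+0,1+2) = (1,3)
Fill (1+1,1+0) = (2,1)

Answer: ....#..
.###...
.#...#.
.......
..#.##.
#..#...
......#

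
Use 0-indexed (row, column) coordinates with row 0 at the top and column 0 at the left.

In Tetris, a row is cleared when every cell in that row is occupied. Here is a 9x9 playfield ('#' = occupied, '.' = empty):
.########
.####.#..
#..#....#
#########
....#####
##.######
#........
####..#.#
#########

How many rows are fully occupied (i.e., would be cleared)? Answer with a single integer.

Answer: 2

Derivation:
Check each row:
  row 0: 1 empty cell -> not full
  row 1: 4 empty cells -> not full
  row 2: 6 empty cells -> not full
  row 3: 0 empty cells -> FULL (clear)
  row 4: 4 empty cells -> not full
  row 5: 1 empty cell -> not full
  row 6: 8 empty cells -> not full
  row 7: 3 empty cells -> not full
  row 8: 0 empty cells -> FULL (clear)
Total rows cleared: 2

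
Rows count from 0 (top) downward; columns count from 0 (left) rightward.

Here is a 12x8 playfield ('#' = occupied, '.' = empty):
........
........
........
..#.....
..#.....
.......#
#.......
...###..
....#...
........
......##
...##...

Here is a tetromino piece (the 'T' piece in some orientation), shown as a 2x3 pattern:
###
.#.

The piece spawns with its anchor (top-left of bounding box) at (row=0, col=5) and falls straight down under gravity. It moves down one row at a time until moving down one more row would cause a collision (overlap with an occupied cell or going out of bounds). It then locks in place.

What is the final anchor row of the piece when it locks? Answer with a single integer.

Answer: 4

Derivation:
Spawn at (row=0, col=5). Try each row:
  row 0: fits
  row 1: fits
  row 2: fits
  row 3: fits
  row 4: fits
  row 5: blocked -> lock at row 4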